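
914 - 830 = 84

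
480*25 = 12000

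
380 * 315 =119700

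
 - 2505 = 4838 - 7343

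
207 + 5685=5892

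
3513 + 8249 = 11762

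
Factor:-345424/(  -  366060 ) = 2^2*3^( - 1 ) * 5^( - 1)*6101^(-1 )*21589^1= 86356/91515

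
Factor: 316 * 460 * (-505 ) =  - 2^4*5^2*23^1*79^1*101^1 = - 73406800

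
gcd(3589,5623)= 1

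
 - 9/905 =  - 9/905 = - 0.01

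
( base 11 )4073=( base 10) 5404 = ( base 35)4ee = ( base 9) 7364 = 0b1010100011100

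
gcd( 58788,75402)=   1278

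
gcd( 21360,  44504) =8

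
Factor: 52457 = 52457^1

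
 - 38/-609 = 38/609=0.06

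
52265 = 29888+22377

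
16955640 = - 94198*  ( - 180 )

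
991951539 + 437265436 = 1429216975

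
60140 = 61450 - 1310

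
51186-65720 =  - 14534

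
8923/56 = 159 + 19/56 =159.34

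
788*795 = 626460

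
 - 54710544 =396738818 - 451449362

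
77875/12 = 6489 + 7/12 = 6489.58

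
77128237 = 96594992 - 19466755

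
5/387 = 5/387 = 0.01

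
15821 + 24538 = 40359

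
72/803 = 72/803= 0.09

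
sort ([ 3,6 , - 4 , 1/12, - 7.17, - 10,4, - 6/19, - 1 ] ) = [ - 10, - 7.17 , - 4, - 1,-6/19, 1/12, 3, 4,  6]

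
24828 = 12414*2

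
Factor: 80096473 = 80096473^1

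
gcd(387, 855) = 9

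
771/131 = 771/131 = 5.89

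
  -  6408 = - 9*712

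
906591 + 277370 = 1183961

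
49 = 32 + 17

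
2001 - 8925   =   - 6924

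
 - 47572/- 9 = 47572/9 = 5285.78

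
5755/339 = 16+331/339 = 16.98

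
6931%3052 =827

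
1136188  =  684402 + 451786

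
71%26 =19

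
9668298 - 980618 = 8687680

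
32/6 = 16/3 = 5.33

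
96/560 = 6/35 = 0.17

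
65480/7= 9354 + 2/7 = 9354.29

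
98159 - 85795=12364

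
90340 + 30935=121275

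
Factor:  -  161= - 7^1*23^1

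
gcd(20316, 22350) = 6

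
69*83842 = 5785098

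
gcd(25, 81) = 1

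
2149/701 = 2149/701 = 3.07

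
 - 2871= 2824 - 5695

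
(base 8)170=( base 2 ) 1111000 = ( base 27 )4c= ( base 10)120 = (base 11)aa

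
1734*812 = 1408008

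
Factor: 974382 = 2^1*3^1 * 251^1*647^1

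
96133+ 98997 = 195130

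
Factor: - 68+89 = 21 = 3^1*7^1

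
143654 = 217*662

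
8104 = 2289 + 5815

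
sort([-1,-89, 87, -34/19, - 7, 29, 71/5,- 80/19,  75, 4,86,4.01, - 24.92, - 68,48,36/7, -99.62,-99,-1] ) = [-99.62, -99, - 89, - 68, - 24.92, -7,-80/19,-34/19, - 1, -1 , 4,  4.01, 36/7, 71/5,29 , 48, 75, 86, 87]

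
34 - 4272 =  - 4238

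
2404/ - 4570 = -1 + 1083/2285 = - 0.53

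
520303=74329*7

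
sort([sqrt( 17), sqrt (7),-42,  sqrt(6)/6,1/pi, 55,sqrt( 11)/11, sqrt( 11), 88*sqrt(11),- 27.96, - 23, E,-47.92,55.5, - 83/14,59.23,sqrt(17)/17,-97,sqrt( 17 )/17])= [ - 97, - 47.92, - 42, - 27.96, - 23,-83/14, sqrt ( 17)/17, sqrt( 17 )/17  ,  sqrt(11)/11,1/pi,  sqrt(6)/6,sqrt ( 7),E, sqrt(11 ),sqrt (17 ), 55, 55.5,59.23, 88*sqrt(11) ]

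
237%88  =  61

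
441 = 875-434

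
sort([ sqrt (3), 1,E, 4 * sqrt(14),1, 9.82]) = [ 1, 1, sqrt( 3), E,9.82,4 * sqrt( 14)] 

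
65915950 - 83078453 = - 17162503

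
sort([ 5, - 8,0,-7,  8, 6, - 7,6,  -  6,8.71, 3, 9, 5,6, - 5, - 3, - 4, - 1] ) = [ - 8,  -  7 , - 7, - 6,-5, - 4,  -  3,-1,0,3,5,5,6,6, 6,8  ,  8.71,  9]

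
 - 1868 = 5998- 7866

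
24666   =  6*4111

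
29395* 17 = 499715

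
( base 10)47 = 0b101111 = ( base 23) 21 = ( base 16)2F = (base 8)57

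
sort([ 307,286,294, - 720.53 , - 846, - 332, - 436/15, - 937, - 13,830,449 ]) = [ - 937, - 846, - 720.53, - 332, - 436/15, - 13, 286 , 294,307,449,830]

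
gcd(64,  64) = 64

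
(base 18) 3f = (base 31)27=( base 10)69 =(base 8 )105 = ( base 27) 2f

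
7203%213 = 174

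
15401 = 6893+8508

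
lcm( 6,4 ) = 12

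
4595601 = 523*8787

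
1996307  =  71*28117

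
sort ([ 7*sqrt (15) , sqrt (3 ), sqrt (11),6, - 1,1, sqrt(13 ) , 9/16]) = [ -1, 9/16,  1, sqrt( 3),sqrt(  11 ),  sqrt(13 ),  6,  7*sqrt(15)] 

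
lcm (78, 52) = 156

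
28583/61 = 28583/61  =  468.57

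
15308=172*89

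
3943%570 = 523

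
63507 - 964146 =  -  900639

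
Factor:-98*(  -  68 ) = 6664 = 2^3*7^2*17^1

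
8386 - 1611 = 6775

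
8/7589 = 8/7589 = 0.00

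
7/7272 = 7/7272 = 0.00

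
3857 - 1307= 2550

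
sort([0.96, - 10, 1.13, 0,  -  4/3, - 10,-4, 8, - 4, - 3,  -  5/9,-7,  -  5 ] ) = [ - 10, - 10, - 7, - 5,-4, - 4, - 3 , - 4/3, - 5/9 , 0, 0.96,1.13,8]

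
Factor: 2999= 2999^1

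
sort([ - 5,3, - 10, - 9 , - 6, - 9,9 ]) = [ - 10, - 9, - 9, - 6, - 5,3,  9] 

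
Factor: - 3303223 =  - 7^1*11^1*42899^1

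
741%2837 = 741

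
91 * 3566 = 324506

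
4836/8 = 1209/2 =604.50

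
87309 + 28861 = 116170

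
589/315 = 589/315=1.87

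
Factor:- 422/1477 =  - 2/7= - 2^1*7^(  -  1 )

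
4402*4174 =18373948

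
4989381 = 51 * 97831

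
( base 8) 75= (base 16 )3d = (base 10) 61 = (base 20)31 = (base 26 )29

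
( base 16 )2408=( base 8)22010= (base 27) chh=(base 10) 9224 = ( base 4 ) 2100020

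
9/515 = 9/515 = 0.02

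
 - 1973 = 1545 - 3518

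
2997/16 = 187 + 5/16 = 187.31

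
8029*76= 610204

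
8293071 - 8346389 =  -53318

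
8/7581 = 8/7581 = 0.00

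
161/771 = 161/771 = 0.21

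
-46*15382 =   -  707572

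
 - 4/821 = -4/821= -  0.00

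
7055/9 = 7055/9 = 783.89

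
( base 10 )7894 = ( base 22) G6I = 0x1ed6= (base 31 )86K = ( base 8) 17326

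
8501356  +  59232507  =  67733863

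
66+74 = 140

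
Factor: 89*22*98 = 2^2*7^2*11^1*89^1 = 191884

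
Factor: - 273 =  - 3^1 * 7^1*13^1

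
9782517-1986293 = 7796224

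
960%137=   1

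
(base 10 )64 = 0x40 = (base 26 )2c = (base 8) 100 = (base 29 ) 26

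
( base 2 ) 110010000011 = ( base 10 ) 3203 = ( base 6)22455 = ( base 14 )124B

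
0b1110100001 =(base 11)775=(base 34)rb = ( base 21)225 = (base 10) 929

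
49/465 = 49/465  =  0.11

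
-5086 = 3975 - 9061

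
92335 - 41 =92294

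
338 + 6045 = 6383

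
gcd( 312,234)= 78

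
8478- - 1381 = 9859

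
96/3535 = 96/3535= 0.03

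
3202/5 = 640 + 2/5 = 640.40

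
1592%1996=1592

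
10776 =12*898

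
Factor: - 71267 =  - 7^1*10181^1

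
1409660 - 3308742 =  - 1899082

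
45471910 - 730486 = 44741424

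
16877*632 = 10666264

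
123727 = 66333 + 57394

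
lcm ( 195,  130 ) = 390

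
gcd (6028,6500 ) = 4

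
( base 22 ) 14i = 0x24E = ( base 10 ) 590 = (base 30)jk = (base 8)1116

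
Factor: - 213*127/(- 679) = 27051/679 = 3^1*7^(-1 )*71^1*97^( - 1)*127^1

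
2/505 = 2/505 = 0.00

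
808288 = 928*871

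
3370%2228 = 1142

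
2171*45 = 97695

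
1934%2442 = 1934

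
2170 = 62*35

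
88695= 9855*9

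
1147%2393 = 1147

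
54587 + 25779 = 80366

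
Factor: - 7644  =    -  2^2*3^1*7^2*13^1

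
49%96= 49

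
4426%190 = 56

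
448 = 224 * 2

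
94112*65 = 6117280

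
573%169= 66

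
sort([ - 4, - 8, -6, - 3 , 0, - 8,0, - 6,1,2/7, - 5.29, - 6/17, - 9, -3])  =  [ - 9, - 8, - 8 , - 6, - 6, - 5.29,  -  4,-3, - 3, - 6/17,0 , 0, 2/7,1]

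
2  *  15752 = 31504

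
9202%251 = 166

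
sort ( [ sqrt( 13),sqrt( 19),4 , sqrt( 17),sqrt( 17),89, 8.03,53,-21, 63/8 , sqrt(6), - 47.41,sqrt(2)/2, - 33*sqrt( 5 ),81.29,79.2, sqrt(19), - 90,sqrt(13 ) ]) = [ - 90, - 33*sqrt(5), - 47.41,-21 , sqrt( 2 )/2,sqrt (6), sqrt(13 ),sqrt(13) , 4, sqrt( 17 ),sqrt( 17),sqrt(  19),sqrt( 19),63/8,8.03, 53, 79.2, 81.29, 89]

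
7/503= 7/503  =  0.01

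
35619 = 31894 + 3725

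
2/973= 2/973 =0.00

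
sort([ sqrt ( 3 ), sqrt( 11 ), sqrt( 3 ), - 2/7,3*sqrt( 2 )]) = [ -2/7, sqrt( 3),sqrt(3) , sqrt( 11 ),3*sqrt (2 ) ] 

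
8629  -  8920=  - 291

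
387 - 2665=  - 2278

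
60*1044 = 62640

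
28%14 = 0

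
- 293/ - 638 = 293/638 = 0.46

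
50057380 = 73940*677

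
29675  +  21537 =51212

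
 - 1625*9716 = - 15788500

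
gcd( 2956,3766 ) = 2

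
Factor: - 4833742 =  - 2^1*2416871^1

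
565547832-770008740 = -204460908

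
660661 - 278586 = 382075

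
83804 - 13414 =70390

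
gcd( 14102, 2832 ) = 2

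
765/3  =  255 = 255.00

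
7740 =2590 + 5150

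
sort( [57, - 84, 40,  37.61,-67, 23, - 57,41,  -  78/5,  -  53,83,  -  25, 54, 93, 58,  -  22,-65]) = [ - 84, - 67,  -  65, - 57, - 53, -25, - 22, - 78/5,23, 37.61 , 40,41,54, 57,58, 83, 93 ]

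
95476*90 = 8592840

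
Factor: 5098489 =11^1*37^1*12527^1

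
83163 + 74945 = 158108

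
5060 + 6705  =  11765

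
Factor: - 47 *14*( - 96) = 63168 = 2^6 * 3^1*7^1*47^1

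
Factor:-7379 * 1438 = -10611002 = - 2^1 * 47^1*157^1*719^1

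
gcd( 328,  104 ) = 8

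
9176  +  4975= 14151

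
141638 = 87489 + 54149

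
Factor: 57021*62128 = 2^4*3^1*11^1 * 83^1 * 229^1*353^1 = 3542600688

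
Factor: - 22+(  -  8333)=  - 3^1*5^1 * 557^1  =  - 8355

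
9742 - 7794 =1948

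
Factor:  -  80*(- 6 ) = 2^5*3^1 * 5^1 = 480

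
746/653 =746/653=1.14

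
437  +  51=488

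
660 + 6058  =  6718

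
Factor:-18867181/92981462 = -2^(-1)*7^(  -  1 )* 31^(-1) * 214243^( - 1)*18867181^1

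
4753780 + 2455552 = 7209332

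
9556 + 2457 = 12013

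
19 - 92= - 73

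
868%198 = 76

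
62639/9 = 6959+8/9 = 6959.89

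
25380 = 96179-70799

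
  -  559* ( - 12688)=7092592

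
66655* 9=599895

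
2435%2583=2435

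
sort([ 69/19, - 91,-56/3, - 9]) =[ - 91, - 56/3, - 9, 69/19] 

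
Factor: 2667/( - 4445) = - 3/5 = -3^1 * 5^( -1)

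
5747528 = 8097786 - 2350258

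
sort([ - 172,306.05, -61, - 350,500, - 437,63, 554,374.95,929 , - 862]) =[-862 , - 437,-350 , - 172, - 61 , 63, 306.05,374.95 , 500,  554, 929]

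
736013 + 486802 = 1222815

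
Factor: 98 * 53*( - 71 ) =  - 2^1*7^2 * 53^1 *71^1 = - 368774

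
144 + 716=860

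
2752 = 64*43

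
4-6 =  - 2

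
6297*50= 314850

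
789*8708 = 6870612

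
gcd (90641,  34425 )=1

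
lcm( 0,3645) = 0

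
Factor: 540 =2^2*3^3*5^1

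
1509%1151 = 358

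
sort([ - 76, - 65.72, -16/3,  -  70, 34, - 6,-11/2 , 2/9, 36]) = [-76, - 70, - 65.72,-6, - 11/2, - 16/3,2/9,34, 36]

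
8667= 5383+3284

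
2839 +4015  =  6854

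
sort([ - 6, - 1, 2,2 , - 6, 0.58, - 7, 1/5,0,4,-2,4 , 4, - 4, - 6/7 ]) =[ - 7,-6 , - 6,- 4, - 2, - 1, - 6/7,  0, 1/5,0.58,2,2,4,4,4]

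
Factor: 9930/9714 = 1655/1619 = 5^1* 331^1*1619^(-1) 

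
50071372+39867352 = 89938724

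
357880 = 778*460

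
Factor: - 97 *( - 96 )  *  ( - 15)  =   - 139680  =  -2^5 * 3^2*5^1*97^1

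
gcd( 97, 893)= 1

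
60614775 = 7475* 8109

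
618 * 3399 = 2100582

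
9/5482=9/5482 = 0.00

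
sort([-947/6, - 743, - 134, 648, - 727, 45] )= [ - 743, -727, - 947/6, - 134, 45, 648 ] 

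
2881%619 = 405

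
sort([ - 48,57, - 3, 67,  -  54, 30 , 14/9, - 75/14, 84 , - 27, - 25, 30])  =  [  -  54, - 48,- 27, - 25, - 75/14, - 3, 14/9 , 30,  30,57, 67, 84]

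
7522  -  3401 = 4121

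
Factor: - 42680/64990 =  - 2^2*11^1*67^(-1) = - 44/67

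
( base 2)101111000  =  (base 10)376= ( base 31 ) C4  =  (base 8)570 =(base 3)111221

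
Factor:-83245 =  - 5^1*16649^1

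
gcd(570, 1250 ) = 10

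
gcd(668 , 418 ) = 2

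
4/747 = 4/747 = 0.01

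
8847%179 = 76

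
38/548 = 19/274  =  0.07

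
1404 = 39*36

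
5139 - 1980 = 3159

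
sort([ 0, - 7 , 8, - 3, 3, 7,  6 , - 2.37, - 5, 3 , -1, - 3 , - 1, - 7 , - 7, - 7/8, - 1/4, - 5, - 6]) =[ - 7, - 7 , - 7, - 6 , - 5, - 5, - 3, - 3, - 2.37,-1, - 1, - 7/8,-1/4,0 , 3,3 , 6, 7, 8 ]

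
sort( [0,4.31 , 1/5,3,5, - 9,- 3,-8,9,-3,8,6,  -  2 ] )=[ - 9,-8, - 3,  -  3, - 2,0,1/5,3, 4.31,5, 6, 8, 9 ]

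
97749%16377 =15864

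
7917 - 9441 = - 1524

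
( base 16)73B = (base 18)5CF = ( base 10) 1851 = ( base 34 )1kf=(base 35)1HV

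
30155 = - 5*( - 6031 ) 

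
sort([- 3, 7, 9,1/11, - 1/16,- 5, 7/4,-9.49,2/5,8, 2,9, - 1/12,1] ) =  [ - 9.49, - 5,-3, - 1/12 , -1/16,1/11,2/5, 1,7/4, 2,7, 8 , 9,9]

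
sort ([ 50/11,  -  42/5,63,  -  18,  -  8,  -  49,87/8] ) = [  -  49,  -  18,  -  42/5,  -  8, 50/11,87/8,63 ] 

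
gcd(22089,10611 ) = 3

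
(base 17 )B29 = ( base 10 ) 3222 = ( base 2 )110010010110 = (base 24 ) 5E6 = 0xc96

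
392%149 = 94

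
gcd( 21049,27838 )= 31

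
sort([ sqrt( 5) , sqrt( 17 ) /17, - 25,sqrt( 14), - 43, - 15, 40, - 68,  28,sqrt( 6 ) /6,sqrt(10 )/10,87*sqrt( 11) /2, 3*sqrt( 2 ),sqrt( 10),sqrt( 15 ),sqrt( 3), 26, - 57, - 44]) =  [-68, - 57, - 44, - 43, - 25, - 15, sqrt (17)/17, sqrt( 10) /10,  sqrt ( 6 ) /6,sqrt( 3),sqrt(5),sqrt( 10 ),sqrt( 14),sqrt (15),3  *  sqrt( 2 ), 26,28,40, 87 * sqrt ( 11) /2] 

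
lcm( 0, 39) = 0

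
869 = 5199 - 4330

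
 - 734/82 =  - 367/41 = -  8.95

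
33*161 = 5313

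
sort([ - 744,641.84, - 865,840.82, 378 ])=[ - 865, - 744, 378, 641.84,840.82 ] 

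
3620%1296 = 1028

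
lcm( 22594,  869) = 22594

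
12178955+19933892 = 32112847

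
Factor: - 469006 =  - 2^1*151^1*1553^1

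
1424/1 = 1424 = 1424.00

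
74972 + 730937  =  805909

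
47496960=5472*8680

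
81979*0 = 0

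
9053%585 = 278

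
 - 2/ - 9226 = 1/4613=0.00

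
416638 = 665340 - 248702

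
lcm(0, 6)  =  0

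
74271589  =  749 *99161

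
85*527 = 44795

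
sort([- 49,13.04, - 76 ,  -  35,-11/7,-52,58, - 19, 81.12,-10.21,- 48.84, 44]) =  [ - 76, - 52, - 49,-48.84, - 35, - 19,-10.21,-11/7, 13.04,44, 58,  81.12]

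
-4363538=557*( - 7834) 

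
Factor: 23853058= 2^1 * 11926529^1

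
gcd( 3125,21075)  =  25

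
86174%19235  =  9234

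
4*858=3432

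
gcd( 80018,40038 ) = 2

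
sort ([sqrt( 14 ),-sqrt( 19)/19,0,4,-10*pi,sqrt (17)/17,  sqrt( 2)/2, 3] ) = [ - 10*pi,  -  sqrt (19 ) /19,0, sqrt( 17)/17,  sqrt(2 ) /2,3,sqrt( 14), 4 ]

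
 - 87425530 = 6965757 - 94391287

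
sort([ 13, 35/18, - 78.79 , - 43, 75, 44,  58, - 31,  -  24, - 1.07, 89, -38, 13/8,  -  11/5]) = [ - 78.79, - 43, - 38, - 31, - 24, -11/5,-1.07, 13/8,35/18, 13, 44, 58, 75,89]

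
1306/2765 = 1306/2765 = 0.47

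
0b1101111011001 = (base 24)C91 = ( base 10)7129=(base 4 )1233121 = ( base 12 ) 4161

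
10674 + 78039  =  88713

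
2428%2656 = 2428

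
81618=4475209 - 4393591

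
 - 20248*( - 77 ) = 1559096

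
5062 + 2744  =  7806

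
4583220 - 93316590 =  - 88733370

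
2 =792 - 790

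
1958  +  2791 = 4749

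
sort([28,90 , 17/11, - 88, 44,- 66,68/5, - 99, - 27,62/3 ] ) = [ - 99, - 88, - 66, - 27,17/11,68/5,62/3,28,44,90]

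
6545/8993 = 385/529= 0.73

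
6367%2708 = 951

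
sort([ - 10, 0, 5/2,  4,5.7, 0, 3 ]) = [ -10,0, 0, 5/2,3, 4, 5.7 ] 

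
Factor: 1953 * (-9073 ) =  - 3^2*7^1*31^1*43^1*211^1 = -17719569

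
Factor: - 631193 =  - 17^1*107^1 * 347^1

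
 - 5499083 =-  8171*673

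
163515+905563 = 1069078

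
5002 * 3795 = 18982590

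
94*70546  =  6631324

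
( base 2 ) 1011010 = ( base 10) 90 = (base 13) 6C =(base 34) 2m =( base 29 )33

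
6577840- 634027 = 5943813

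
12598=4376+8222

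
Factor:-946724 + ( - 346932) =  - 1293656 = - 2^3*7^1*13^1*1777^1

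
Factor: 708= 2^2*3^1*59^1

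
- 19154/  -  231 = 19154/231 = 82.92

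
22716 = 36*631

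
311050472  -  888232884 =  - 577182412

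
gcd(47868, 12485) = 1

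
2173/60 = 36 + 13/60 =36.22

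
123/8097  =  41/2699 = 0.02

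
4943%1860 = 1223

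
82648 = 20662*4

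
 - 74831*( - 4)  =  299324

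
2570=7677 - 5107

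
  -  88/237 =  - 88/237  =  -0.37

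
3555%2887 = 668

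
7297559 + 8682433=15979992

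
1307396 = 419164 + 888232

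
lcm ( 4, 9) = 36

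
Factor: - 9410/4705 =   -  2 = - 2^1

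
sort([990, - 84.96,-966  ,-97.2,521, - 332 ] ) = [ - 966, - 332, - 97.2, - 84.96, 521,990 ]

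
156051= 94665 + 61386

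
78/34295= 78/34295  =  0.00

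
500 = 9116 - 8616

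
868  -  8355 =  - 7487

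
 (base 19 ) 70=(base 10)133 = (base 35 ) 3S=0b10000101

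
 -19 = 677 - 696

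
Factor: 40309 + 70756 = 5^1*97^1 * 229^1  =  111065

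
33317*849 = 28286133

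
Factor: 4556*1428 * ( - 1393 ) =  - 2^4*3^1*7^2*17^2  *67^1*199^1= - 9062813424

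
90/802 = 45/401 = 0.11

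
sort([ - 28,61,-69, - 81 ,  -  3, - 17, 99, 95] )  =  [ - 81,-69 , - 28,-17, - 3 , 61, 95, 99] 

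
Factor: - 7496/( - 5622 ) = 2^2*3^(  -  1) = 4/3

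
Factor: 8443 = 8443^1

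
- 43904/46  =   - 21952/23 = - 954.43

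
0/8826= 0=0.00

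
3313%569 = 468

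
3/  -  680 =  - 1 + 677/680 = - 0.00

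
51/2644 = 51/2644 =0.02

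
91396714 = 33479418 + 57917296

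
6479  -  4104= 2375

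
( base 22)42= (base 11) 82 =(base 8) 132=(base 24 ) 3I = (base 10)90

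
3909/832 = 4 + 581/832 = 4.70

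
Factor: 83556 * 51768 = 4325527008 = 2^5*3^4*11^1*211^1*719^1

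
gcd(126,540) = 18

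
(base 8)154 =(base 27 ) 40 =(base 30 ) 3I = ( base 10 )108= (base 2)1101100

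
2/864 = 1/432 = 0.00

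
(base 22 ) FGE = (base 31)7t0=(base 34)6KA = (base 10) 7626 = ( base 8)16712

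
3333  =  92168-88835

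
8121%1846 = 737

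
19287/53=19287/53 = 363.91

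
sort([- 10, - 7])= [ - 10,  -  7] 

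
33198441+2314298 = 35512739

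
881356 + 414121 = 1295477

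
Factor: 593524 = 2^2*148381^1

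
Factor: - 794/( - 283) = 2^1 * 283^(- 1 )*397^1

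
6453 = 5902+551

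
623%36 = 11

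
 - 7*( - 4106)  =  28742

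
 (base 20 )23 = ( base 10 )43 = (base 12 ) 37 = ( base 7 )61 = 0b101011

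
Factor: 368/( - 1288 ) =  - 2/7 =-  2^1*7^(-1)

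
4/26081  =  4/26081=0.00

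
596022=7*85146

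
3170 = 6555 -3385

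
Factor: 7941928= 2^3* 43^1 *23087^1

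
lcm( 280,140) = 280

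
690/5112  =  115/852 = 0.13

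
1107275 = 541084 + 566191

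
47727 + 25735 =73462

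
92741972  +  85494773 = 178236745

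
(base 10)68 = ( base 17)40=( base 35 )1x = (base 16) 44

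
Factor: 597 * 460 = 2^2 *3^1 * 5^1*23^1 * 199^1 = 274620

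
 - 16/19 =-1 + 3/19=-0.84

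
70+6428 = 6498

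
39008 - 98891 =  - 59883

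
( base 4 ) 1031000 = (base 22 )a40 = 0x1340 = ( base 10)4928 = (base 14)1b20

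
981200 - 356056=625144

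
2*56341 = 112682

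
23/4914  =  23/4914 = 0.00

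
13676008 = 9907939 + 3768069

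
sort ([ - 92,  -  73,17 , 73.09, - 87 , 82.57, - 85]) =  [ - 92 , - 87, - 85, - 73,17 , 73.09,82.57]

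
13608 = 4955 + 8653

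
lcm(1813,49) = 1813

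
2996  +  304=3300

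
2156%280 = 196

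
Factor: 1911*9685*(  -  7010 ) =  - 2^1*3^1*5^2*7^2*13^2*149^1 * 701^1 = -  129741325350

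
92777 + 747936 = 840713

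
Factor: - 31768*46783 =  - 1486202344 = - 2^3 * 11^2*19^2*4253^1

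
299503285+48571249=348074534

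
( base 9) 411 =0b101001110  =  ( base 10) 334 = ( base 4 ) 11032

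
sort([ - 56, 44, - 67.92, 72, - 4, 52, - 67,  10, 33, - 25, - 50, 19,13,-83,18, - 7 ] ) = [- 83, - 67.92, - 67,  -  56, - 50, - 25, - 7,  -  4 , 10, 13, 18, 19, 33,44, 52, 72]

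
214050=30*7135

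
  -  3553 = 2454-6007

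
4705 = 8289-3584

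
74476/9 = 8275 + 1/9 = 8275.11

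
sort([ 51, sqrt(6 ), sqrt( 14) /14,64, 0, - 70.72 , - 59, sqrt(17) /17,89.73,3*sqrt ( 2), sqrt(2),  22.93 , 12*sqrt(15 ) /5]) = [- 70.72,  -  59,  0,sqrt(17) /17 , sqrt( 14)/14 , sqrt(2 ) , sqrt (6),3 * sqrt(2), 12*sqrt(15)/5, 22.93, 51,64,89.73]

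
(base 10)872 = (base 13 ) 521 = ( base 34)PM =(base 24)1C8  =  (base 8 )1550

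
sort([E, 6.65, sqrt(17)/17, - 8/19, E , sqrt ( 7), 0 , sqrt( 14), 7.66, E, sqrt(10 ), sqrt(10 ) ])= [- 8/19,0 , sqrt( 17 )/17,  sqrt( 7 ), E,E, E, sqrt ( 10), sqrt(10),sqrt ( 14 ), 6.65, 7.66]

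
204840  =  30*6828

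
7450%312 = 274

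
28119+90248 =118367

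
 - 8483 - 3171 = - 11654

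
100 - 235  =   - 135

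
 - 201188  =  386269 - 587457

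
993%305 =78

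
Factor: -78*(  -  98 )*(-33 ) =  - 2^2*3^2*7^2*11^1*13^1= - 252252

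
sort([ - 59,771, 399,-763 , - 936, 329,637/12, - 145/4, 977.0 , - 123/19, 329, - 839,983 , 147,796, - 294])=[ - 936,-839, - 763, - 294, - 59, - 145/4 ,-123/19, 637/12 , 147 , 329,329,399,  771,796 , 977.0 , 983 ] 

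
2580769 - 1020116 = 1560653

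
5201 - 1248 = 3953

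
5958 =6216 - 258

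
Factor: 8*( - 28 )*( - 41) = 9184 = 2^5*7^1*41^1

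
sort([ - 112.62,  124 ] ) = [ - 112.62,  124 ] 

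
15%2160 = 15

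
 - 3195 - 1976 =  - 5171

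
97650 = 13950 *7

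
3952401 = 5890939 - 1938538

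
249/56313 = 83/18771 = 0.00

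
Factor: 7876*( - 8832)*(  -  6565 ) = 2^9*3^1 * 5^1 * 11^1*13^1*23^1*101^1*179^1 = 456666862080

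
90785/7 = 90785/7 = 12969.29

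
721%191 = 148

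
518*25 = 12950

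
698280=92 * 7590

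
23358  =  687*34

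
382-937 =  - 555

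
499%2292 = 499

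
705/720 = 47/48= 0.98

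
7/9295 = 7/9295 = 0.00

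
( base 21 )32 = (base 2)1000001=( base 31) 23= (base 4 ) 1001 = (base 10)65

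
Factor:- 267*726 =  - 193842 = - 2^1*3^2*11^2*89^1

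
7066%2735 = 1596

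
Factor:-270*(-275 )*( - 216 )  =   -2^4*3^6 * 5^3* 11^1  =  -  16038000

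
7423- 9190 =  - 1767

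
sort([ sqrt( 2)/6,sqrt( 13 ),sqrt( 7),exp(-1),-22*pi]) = [- 22*pi,sqrt( 2)/6,exp(-1),sqrt( 7),sqrt( 13 )]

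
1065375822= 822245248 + 243130574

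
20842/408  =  613/12 = 51.08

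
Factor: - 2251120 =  - 2^4*5^1*19^1*1481^1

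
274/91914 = 137/45957  =  0.00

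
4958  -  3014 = 1944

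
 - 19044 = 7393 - 26437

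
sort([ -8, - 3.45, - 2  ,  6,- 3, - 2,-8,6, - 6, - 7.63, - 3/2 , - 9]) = [-9, - 8, - 8, - 7.63,-6 , - 3.45, - 3, - 2, - 2, - 3/2,6, 6]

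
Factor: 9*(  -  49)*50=-22050= -  2^1*3^2*5^2*7^2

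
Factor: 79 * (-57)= - 4503  =  -3^1*19^1*79^1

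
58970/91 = 58970/91 = 648.02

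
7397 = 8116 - 719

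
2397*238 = 570486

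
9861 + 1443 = 11304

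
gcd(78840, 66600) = 360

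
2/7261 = 2/7261=0.00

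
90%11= 2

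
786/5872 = 393/2936 =0.13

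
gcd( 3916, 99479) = 1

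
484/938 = 242/469 = 0.52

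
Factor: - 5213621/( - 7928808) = 2^( - 3)*3^(  -  1)*7^1*31^ ( - 1 ) * 43^1*10657^( - 1) * 17321^1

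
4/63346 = 2/31673 = 0.00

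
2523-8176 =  - 5653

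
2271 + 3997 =6268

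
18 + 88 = 106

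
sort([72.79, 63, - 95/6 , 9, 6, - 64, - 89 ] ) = [ - 89, - 64 , - 95/6, 6,  9, 63,72.79]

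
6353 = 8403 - 2050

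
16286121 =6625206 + 9660915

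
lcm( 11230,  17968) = 89840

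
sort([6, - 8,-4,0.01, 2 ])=[  -  8, - 4,0.01,2, 6]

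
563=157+406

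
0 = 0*81221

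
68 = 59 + 9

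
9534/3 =3178  =  3178.00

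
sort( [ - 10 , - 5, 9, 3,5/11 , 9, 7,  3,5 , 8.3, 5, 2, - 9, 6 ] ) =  [ - 10, -9,-5, 5/11 , 2,3, 3,  5, 5 , 6, 7,  8.3,  9, 9]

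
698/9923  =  698/9923 = 0.07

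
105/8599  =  105/8599=0.01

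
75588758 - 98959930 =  - 23371172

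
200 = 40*5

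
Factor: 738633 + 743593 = 2^1 * 311^1 * 2383^1  =  1482226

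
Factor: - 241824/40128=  - 2^( - 1 )*19^( - 1 )*229^1=- 229/38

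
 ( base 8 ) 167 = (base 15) 7e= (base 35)3e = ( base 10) 119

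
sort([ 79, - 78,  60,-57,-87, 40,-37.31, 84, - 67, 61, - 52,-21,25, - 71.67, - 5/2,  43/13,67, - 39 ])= [-87 , - 78,-71.67, - 67,-57,-52,-39, - 37.31,-21,- 5/2, 43/13, 25, 40, 60,61, 67, 79, 84 ]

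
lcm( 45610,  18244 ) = 91220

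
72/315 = 8/35=   0.23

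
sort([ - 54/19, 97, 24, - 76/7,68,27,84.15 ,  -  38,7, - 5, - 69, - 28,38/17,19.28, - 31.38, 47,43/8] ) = [ - 69,-38, - 31.38, - 28, - 76/7, - 5, - 54/19 , 38/17, 43/8,7,19.28, 24, 27,47,68, 84.15,97]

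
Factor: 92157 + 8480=100637 = 157^1*641^1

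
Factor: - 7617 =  - 3^1*2539^1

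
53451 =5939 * 9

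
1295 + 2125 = 3420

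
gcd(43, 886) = 1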